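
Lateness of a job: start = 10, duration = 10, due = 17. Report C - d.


Completion = 10 + 10 = 20
Lateness = C - d = 20 - 17
= 3


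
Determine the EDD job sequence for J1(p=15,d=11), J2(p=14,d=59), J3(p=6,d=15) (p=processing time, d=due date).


EDD: sort by earliest due date
  J1: d=11, p=15
  J3: d=15, p=6
  J2: d=59, p=14
Order: J1 → J3 → J2


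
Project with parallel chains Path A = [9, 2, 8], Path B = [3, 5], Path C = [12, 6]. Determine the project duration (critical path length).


Path A: 9 + 2 + 8 = 19
Path B: 3 + 5 = 8
Path C: 12 + 6 = 18
Critical path = longest = max(19, 8, 18)
= 19 (Path A)


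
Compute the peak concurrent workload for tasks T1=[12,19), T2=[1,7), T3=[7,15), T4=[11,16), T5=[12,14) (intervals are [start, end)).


Check each time point for overlaps:
  t=12: 4 tasks active (T1, T3, T4, T5)
Max concurrent = 4


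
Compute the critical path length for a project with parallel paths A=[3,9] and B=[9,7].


Path A: 3 + 9 = 12
Path B: 9 + 7 = 16
Critical path = longest = max(12, 16)
= 16 (Path B)


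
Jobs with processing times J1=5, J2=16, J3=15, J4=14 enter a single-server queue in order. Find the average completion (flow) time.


Completion times:
  J1: completes at 5
  J2: completes at 21
  J3: completes at 36
  J4: completes at 50
Sum = 112
Average = 112/4
= 28.00


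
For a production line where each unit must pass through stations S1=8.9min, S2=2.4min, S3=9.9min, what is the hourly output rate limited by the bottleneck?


Bottleneck = longest station time
Station times: [8.9, 2.4, 9.9]
Max = 9.9 min
Rate = 60 / 9.9
= 6.06 units/hour (bottleneck: 9.9min)


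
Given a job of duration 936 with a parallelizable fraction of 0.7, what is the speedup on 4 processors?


Amdahl's law: T_p = T × ((1-p) + p/N)
= 936 × ((1-0.7) + 0.7/4)
= 936 × (0.30 + 0.1750)
= 936 × 0.4750
= 444.60
Speedup = 936/444.60
= 2.11×


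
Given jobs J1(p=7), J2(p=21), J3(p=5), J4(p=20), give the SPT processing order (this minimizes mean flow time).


SPT: sort by shortest processing time
  J3: p=5
  J1: p=7
  J4: p=20
  J2: p=21
Order: J3 → J1 → J4 → J2


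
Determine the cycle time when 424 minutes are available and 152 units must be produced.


Cycle time = available time / demand
= 424 / 152
= 2.79 min/unit


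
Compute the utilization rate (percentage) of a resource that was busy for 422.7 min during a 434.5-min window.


Utilization = busy / total × 100
= 422.7 / 434.5 × 100
= 97.3%


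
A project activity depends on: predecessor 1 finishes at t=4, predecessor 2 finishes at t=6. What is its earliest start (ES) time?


ES = max of all predecessor completion times
Predecessors: [4, 6]
ES = max(4, 6)
= 6


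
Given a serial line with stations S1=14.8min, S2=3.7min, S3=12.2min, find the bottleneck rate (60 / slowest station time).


Bottleneck = longest station time
Station times: [14.8, 3.7, 12.2]
Max = 14.8 min
Rate = 60 / 14.8
= 4.05 units/hour (bottleneck: 14.8min)


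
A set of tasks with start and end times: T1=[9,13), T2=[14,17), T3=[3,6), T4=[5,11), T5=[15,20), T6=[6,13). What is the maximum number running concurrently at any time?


Check each time point for overlaps:
  t=9: 3 tasks active (T1, T4, T6)
Max concurrent = 3


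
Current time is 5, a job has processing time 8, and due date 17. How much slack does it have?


Slack = due - current_time - processing
= 17 - 5 - 8
= 4


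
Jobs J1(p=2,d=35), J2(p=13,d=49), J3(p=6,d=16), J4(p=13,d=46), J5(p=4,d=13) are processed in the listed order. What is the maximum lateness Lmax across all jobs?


Lateness per job (L = C - d):
  J1: C=2, d=35, L=-33
  J2: C=15, d=49, L=-34
  J3: C=21, d=16, L=5
  J4: C=34, d=46, L=-12
  J5: C=38, d=13, L=25
Lmax = max(-33, -34, 5, -12, 25)
= 25


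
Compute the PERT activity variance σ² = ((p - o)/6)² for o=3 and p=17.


σ² = ((p - o) / 6)² = (p - o)² / 36
= (17 - 3)² / 36
= 14² / 36
= 196 / 36
= 5.4444


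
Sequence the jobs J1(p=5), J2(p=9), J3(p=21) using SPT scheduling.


SPT: sort by shortest processing time
  J1: p=5
  J2: p=9
  J3: p=21
Order: J1 → J2 → J3


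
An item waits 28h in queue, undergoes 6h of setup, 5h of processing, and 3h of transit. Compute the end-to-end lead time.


Lead time = queue + setup + processing + transit
= 28 + 6 + 5 + 3
= 42 hours


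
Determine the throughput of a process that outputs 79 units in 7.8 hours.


Throughput = units / time
= 79 / 7.8
= 10.1 units/hour


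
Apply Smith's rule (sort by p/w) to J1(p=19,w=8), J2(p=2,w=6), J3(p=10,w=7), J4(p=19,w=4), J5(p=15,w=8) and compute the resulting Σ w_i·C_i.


WSPT order (by p/w): J2 → J3 → J5 → J1 → J4
  J2: C=2, w·C=6×2=12
  J3: C=12, w·C=7×12=84
  J5: C=27, w·C=8×27=216
  J1: C=46, w·C=8×46=368
  J4: C=65, w·C=4×65=260
Σ w·C = 940
= 940


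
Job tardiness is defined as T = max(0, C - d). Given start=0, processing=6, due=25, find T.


Completion = start + processing = 0 + 6 = 6
Tardiness = max(0, C - d) = max(0, 6 - 25)
= max(0, -19)
= 0


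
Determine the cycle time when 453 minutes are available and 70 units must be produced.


Cycle time = available time / demand
= 453 / 70
= 6.47 min/unit


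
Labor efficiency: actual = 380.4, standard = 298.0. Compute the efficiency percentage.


Efficiency = (actual / standard) × 100
= (380.4 / 298.0) × 100
= 127.7%


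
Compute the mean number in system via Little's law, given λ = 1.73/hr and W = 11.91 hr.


Little's law: L = λ × W
= 1.73 × 11.91
= 20.60


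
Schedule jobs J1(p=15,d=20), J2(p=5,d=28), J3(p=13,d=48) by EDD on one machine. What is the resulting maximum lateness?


EDD order: J1 → J2 → J3
Completion and lateness:
  J1: C=15, d=20, L=15-20=-5
  J2: C=20, d=28, L=20-28=-8
  J3: C=33, d=48, L=33-48=-15
Lmax = max(-5, -8, -15)
= -5


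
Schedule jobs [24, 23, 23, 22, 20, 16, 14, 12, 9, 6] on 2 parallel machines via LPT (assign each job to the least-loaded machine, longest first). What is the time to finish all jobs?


Jobs (LPT sorted): [24, 23, 23, 22, 20, 16, 14, 12, 9, 6]
Machines: 2
  J=24 → Machine 1 (load: 0+24=24)
  J=23 → Machine 2 (load: 0+23=23)
  J=23 → Machine 2 (load: 23+23=46)
  J=22 → Machine 1 (load: 24+22=46)
  J=20 → Machine 1 (load: 46+20=66)
  J=16 → Machine 2 (load: 46+16=62)
  J=14 → Machine 2 (load: 62+14=76)
  J=12 → Machine 1 (load: 66+12=78)
  J=9 → Machine 2 (load: 76+9=85)
  J=6 → Machine 1 (load: 78+6=84)
Machine loads: [84, 85]
Makespan = max = 85 time units


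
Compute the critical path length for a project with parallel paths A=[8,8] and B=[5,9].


Path A: 8 + 8 = 16
Path B: 5 + 9 = 14
Critical path = longest = max(16, 14)
= 16 (Path A)


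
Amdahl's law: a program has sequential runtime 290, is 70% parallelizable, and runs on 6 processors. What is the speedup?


Amdahl's law: T_p = T × ((1-p) + p/N)
= 290 × ((1-0.7) + 0.7/6)
= 290 × (0.30 + 0.1167)
= 290 × 0.4167
= 120.83
Speedup = 290/120.83
= 2.40×


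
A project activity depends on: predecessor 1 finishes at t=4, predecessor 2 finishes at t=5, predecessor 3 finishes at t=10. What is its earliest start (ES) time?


ES = max of all predecessor completion times
Predecessors: [4, 5, 10]
ES = max(4, 5, 10)
= 10


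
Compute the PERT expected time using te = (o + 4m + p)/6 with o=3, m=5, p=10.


te = (o + 4m + p) / 6
= (3 + 4×5 + 10) / 6
= (3 + 20 + 10) / 6
= 33 / 6
= 5.50


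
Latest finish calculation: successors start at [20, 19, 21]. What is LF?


LF = min of all successor start times
Successors start at: [20, 19, 21]
LF = min(20, 19, 21)
= 19


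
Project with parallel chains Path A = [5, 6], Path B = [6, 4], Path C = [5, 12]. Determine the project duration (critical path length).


Path A: 5 + 6 = 11
Path B: 6 + 4 = 10
Path C: 5 + 12 = 17
Critical path = longest = max(11, 10, 17)
= 17 (Path C)


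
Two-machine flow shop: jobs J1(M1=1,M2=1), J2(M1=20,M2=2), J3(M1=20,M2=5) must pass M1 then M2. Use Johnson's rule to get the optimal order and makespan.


Johnson's rule:
Group 1 (M1≤M2, sort by M1): ['J1']
Group 2 (M1>M2, sort desc M2): ['J3', 'J2']
Sequence: J1 → J3 → J2
Makespan calculation:
  J1: M1 done=1, M2 done=2
  J3: M1 done=21, M2 done=26
  J2: M1 done=41, M2 done=43
= Sequence: J1 → J3 → J2, Makespan: 43


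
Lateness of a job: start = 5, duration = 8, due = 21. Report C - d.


Completion = 5 + 8 = 13
Lateness = C - d = 13 - 21
= -8


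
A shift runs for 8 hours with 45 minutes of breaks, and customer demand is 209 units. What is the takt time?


Available = 8×60 - 45 = 435 min
Takt time = 435 / 209
= 2.08 min/unit


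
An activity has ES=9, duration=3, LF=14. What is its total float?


EF = ES + duration = 9 + 3 = 12
LS = LF - duration = 14 - 3 = 11
Total Float = LF - EF = 14 - 12
(or LS - ES = 11 - 9)
= 2


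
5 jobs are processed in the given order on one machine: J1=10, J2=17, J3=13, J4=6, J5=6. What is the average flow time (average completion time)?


Completion times:
  J1: completes at 10
  J2: completes at 27
  J3: completes at 40
  J4: completes at 46
  J5: completes at 52
Sum = 175
Average = 175/5
= 35.00


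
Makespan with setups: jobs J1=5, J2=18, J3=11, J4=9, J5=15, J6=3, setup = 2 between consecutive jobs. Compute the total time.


Makespan = Σ processing + (n-1) × setup
= (5 + 18 + 11 + 9 + 15 + 3) + (6-1)×2
= 61 + 10
= 71 time units


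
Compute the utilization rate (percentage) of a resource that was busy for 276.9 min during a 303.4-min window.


Utilization = busy / total × 100
= 276.9 / 303.4 × 100
= 91.3%


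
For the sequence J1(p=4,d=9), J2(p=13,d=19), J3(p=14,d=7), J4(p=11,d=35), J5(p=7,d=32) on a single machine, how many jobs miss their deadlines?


Completion vs due date:
  J1: C=4, d=9 → on time
  J2: C=17, d=19 → on time
  J3: C=31, d=7 → TARDY
  J4: C=42, d=35 → TARDY
  J5: C=49, d=32 → TARDY
Tardy jobs: J3, J4, J5
Count = 3


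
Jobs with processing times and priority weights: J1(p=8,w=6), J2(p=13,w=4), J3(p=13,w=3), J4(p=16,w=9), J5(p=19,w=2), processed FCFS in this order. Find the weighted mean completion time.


Completion times:
  J1: C=8, w×C=6×8=48
  J2: C=21, w×C=4×21=84
  J3: C=34, w×C=3×34=102
  J4: C=50, w×C=9×50=450
  J5: C=69, w×C=2×69=138
Sum w×C = 822
Sum w = 24
Weighted avg = 822/24
= 34.25


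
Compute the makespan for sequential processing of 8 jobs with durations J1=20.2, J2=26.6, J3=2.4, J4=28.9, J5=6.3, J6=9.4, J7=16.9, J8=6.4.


Sequential makespan: sum all processing times
= 20.2 + 26.6 + 2.4 + 28.9 + 6.3 + 9.4 + 16.9 + 6.4
= 117.1 time units


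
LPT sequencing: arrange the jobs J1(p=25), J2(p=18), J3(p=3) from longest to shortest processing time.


LPT: sort by longest processing time first
  J1: p=25
  J2: p=18
  J3: p=3
Order: J1 → J2 → J3


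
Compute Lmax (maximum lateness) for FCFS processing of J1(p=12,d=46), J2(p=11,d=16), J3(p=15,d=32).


Lateness per job (L = C - d):
  J1: C=12, d=46, L=-34
  J2: C=23, d=16, L=7
  J3: C=38, d=32, L=6
Lmax = max(-34, 7, 6)
= 7


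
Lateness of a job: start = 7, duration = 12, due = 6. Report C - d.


Completion = 7 + 12 = 19
Lateness = C - d = 19 - 6
= 13


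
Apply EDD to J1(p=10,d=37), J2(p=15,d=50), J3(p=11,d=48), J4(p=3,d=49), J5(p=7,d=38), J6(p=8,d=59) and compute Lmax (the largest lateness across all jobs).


EDD order: J1 → J5 → J3 → J4 → J2 → J6
Completion and lateness:
  J1: C=10, d=37, L=10-37=-27
  J5: C=17, d=38, L=17-38=-21
  J3: C=28, d=48, L=28-48=-20
  J4: C=31, d=49, L=31-49=-18
  J2: C=46, d=50, L=46-50=-4
  J6: C=54, d=59, L=54-59=-5
Lmax = max(-27, -21, -20, -18, -4, -5)
= -4


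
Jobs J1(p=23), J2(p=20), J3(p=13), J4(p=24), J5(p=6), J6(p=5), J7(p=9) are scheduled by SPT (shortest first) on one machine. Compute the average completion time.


SPT order: J6 → J5 → J7 → J3 → J2 → J1 → J4
Completion times:
  J6: C=5
  J5: C=11
  J7: C=20
  J3: C=33
  J2: C=53
  J1: C=76
  J4: C=100
Sum = 298, n = 7
Mean flow = 298/7
= 42.57


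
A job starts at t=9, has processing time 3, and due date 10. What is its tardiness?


Completion = start + processing = 9 + 3 = 12
Tardiness = max(0, C - d) = max(0, 12 - 10)
= max(0, 2)
= 2


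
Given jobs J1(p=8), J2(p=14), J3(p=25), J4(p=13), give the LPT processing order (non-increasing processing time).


LPT: sort by longest processing time first
  J3: p=25
  J2: p=14
  J4: p=13
  J1: p=8
Order: J3 → J2 → J4 → J1


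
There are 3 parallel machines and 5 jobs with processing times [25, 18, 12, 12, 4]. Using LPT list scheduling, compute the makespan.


Jobs (LPT sorted): [25, 18, 12, 12, 4]
Machines: 3
  J=25 → Machine 1 (load: 0+25=25)
  J=18 → Machine 2 (load: 0+18=18)
  J=12 → Machine 3 (load: 0+12=12)
  J=12 → Machine 3 (load: 12+12=24)
  J=4 → Machine 2 (load: 18+4=22)
Machine loads: [25, 22, 24]
Makespan = max = 25 time units


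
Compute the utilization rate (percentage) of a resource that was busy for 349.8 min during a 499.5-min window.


Utilization = busy / total × 100
= 349.8 / 499.5 × 100
= 70.0%


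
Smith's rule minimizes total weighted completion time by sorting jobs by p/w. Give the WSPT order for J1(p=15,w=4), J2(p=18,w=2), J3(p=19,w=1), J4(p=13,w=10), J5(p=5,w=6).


WSPT (Smith's rule): sort by p/w ascending
  J5: p/w = 5/6 = 0.833
  J4: p/w = 13/10 = 1.300
  J1: p/w = 15/4 = 3.750
  J2: p/w = 18/2 = 9.000
  J3: p/w = 19/1 = 19.000
Order: J5 → J4 → J1 → J2 → J3


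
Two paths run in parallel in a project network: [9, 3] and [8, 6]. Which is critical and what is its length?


Path A: 9 + 3 = 12
Path B: 8 + 6 = 14
Critical path = longest = max(12, 14)
= 14 (Path B)


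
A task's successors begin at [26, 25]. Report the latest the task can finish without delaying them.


LF = min of all successor start times
Successors start at: [26, 25]
LF = min(26, 25)
= 25


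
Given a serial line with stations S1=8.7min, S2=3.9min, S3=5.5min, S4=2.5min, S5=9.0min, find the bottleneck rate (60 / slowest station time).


Bottleneck = longest station time
Station times: [8.7, 3.9, 5.5, 2.5, 9.0]
Max = 9.0 min
Rate = 60 / 9.0
= 6.67 units/hour (bottleneck: 9.0min)


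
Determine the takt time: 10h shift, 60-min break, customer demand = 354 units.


Available = 10×60 - 60 = 540 min
Takt time = 540 / 354
= 1.53 min/unit


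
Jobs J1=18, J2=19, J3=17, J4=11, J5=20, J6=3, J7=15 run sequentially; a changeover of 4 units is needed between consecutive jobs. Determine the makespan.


Makespan = Σ processing + (n-1) × setup
= (18 + 19 + 17 + 11 + 20 + 3 + 15) + (7-1)×4
= 103 + 24
= 127 time units


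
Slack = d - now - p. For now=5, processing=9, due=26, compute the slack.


Slack = due - current_time - processing
= 26 - 5 - 9
= 12


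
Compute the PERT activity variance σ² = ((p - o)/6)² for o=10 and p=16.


σ² = ((p - o) / 6)² = (p - o)² / 36
= (16 - 10)² / 36
= 6² / 36
= 36 / 36
= 1.0000


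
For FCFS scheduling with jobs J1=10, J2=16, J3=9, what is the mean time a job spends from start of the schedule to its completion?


Completion times:
  J1: completes at 10
  J2: completes at 26
  J3: completes at 35
Sum = 71
Average = 71/3
= 23.67


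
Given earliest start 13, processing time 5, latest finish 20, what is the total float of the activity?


EF = ES + duration = 13 + 5 = 18
LS = LF - duration = 20 - 5 = 15
Total Float = LF - EF = 20 - 18
(or LS - ES = 15 - 13)
= 2


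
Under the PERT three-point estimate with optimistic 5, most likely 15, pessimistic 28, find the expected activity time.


te = (o + 4m + p) / 6
= (5 + 4×15 + 28) / 6
= (5 + 60 + 28) / 6
= 93 / 6
= 15.50


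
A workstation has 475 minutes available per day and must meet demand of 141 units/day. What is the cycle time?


Cycle time = available time / demand
= 475 / 141
= 3.37 min/unit


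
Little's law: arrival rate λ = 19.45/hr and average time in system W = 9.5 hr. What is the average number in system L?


Little's law: L = λ × W
= 19.45 × 9.5
= 184.78


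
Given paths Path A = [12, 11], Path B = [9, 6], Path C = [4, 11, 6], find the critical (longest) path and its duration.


Path A: 12 + 11 = 23
Path B: 9 + 6 = 15
Path C: 4 + 11 + 6 = 21
Critical path = longest = max(23, 15, 21)
= 23 (Path A)


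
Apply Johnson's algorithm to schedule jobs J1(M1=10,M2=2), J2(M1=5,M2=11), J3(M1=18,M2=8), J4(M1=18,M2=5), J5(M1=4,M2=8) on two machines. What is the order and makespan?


Johnson's rule:
Group 1 (M1≤M2, sort by M1): ['J5', 'J2']
Group 2 (M1>M2, sort desc M2): ['J3', 'J4', 'J1']
Sequence: J5 → J2 → J3 → J4 → J1
Makespan calculation:
  J5: M1 done=4, M2 done=12
  J2: M1 done=9, M2 done=23
  J3: M1 done=27, M2 done=35
  J4: M1 done=45, M2 done=50
  J1: M1 done=55, M2 done=57
= Sequence: J5 → J2 → J3 → J4 → J1, Makespan: 57


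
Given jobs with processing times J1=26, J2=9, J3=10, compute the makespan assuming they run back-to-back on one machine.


Sequential makespan: sum all processing times
= 26 + 9 + 10
= 45 time units


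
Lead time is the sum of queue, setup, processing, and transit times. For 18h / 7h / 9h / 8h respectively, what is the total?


Lead time = queue + setup + processing + transit
= 18 + 7 + 9 + 8
= 42 hours


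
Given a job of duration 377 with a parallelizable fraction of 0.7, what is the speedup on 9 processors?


Amdahl's law: T_p = T × ((1-p) + p/N)
= 377 × ((1-0.7) + 0.7/9)
= 377 × (0.30 + 0.0778)
= 377 × 0.3778
= 142.42
Speedup = 377/142.42
= 2.65×


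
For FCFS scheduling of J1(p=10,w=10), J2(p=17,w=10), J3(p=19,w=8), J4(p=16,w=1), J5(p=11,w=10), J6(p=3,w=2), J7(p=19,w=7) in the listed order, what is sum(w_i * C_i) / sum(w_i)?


Completion times:
  J1: C=10, w×C=10×10=100
  J2: C=27, w×C=10×27=270
  J3: C=46, w×C=8×46=368
  J4: C=62, w×C=1×62=62
  J5: C=73, w×C=10×73=730
  J6: C=76, w×C=2×76=152
  J7: C=95, w×C=7×95=665
Sum w×C = 2347
Sum w = 48
Weighted avg = 2347/48
= 48.90


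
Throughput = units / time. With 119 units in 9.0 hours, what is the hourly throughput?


Throughput = units / time
= 119 / 9.0
= 13.2 units/hour


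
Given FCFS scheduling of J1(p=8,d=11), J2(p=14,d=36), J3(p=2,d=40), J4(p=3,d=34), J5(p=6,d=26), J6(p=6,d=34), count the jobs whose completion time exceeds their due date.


Completion vs due date:
  J1: C=8, d=11 → on time
  J2: C=22, d=36 → on time
  J3: C=24, d=40 → on time
  J4: C=27, d=34 → on time
  J5: C=33, d=26 → TARDY
  J6: C=39, d=34 → TARDY
Tardy jobs: J5, J6
Count = 2


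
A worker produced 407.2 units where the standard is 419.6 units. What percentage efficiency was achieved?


Efficiency = (actual / standard) × 100
= (407.2 / 419.6) × 100
= 97.0%


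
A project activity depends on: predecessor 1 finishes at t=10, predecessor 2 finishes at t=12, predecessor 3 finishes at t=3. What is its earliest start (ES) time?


ES = max of all predecessor completion times
Predecessors: [10, 12, 3]
ES = max(10, 12, 3)
= 12


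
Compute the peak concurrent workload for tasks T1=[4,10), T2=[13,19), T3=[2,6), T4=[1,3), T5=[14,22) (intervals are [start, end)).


Check each time point for overlaps:
  t=2: 2 tasks active (T3, T4)
Max concurrent = 2


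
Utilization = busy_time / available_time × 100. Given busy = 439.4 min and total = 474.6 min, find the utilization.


Utilization = busy / total × 100
= 439.4 / 474.6 × 100
= 92.6%


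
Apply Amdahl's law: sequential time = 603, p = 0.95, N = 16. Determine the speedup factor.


Amdahl's law: T_p = T × ((1-p) + p/N)
= 603 × ((1-0.95) + 0.95/16)
= 603 × (0.05 + 0.0594)
= 603 × 0.1094
= 65.95
Speedup = 603/65.95
= 9.14×


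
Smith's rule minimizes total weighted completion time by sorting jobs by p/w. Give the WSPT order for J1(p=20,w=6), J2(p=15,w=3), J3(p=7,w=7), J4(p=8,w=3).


WSPT (Smith's rule): sort by p/w ascending
  J3: p/w = 7/7 = 1.000
  J4: p/w = 8/3 = 2.667
  J1: p/w = 20/6 = 3.333
  J2: p/w = 15/3 = 5.000
Order: J3 → J4 → J1 → J2


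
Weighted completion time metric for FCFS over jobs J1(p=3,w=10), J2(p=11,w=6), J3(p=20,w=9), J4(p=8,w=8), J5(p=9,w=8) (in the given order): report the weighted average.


Completion times:
  J1: C=3, w×C=10×3=30
  J2: C=14, w×C=6×14=84
  J3: C=34, w×C=9×34=306
  J4: C=42, w×C=8×42=336
  J5: C=51, w×C=8×51=408
Sum w×C = 1164
Sum w = 41
Weighted avg = 1164/41
= 28.39


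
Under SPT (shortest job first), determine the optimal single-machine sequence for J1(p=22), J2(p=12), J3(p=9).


SPT: sort by shortest processing time
  J3: p=9
  J2: p=12
  J1: p=22
Order: J3 → J2 → J1


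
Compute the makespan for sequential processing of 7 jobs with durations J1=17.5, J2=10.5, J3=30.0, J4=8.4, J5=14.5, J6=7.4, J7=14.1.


Sequential makespan: sum all processing times
= 17.5 + 10.5 + 30.0 + 8.4 + 14.5 + 7.4 + 14.1
= 102.4 time units


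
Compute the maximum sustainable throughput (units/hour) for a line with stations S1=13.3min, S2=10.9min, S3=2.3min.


Bottleneck = longest station time
Station times: [13.3, 10.9, 2.3]
Max = 13.3 min
Rate = 60 / 13.3
= 4.51 units/hour (bottleneck: 13.3min)


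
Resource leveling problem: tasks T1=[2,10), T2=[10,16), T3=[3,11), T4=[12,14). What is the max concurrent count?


Check each time point for overlaps:
  t=3: 2 tasks active (T1, T3)
Max concurrent = 2


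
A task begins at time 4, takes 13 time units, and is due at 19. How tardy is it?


Completion = start + processing = 4 + 13 = 17
Tardiness = max(0, C - d) = max(0, 17 - 19)
= max(0, -2)
= 0


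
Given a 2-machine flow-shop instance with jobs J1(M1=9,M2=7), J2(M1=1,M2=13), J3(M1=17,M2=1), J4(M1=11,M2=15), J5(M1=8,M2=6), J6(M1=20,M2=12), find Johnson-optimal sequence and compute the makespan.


Johnson's rule:
Group 1 (M1≤M2, sort by M1): ['J2', 'J4']
Group 2 (M1>M2, sort desc M2): ['J6', 'J1', 'J5', 'J3']
Sequence: J2 → J4 → J6 → J1 → J5 → J3
Makespan calculation:
  J2: M1 done=1, M2 done=14
  J4: M1 done=12, M2 done=29
  J6: M1 done=32, M2 done=44
  J1: M1 done=41, M2 done=51
  J5: M1 done=49, M2 done=57
  J3: M1 done=66, M2 done=67
= Sequence: J2 → J4 → J6 → J1 → J5 → J3, Makespan: 67


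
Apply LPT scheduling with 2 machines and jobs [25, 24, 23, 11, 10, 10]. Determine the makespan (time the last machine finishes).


Jobs (LPT sorted): [25, 24, 23, 11, 10, 10]
Machines: 2
  J=25 → Machine 1 (load: 0+25=25)
  J=24 → Machine 2 (load: 0+24=24)
  J=23 → Machine 2 (load: 24+23=47)
  J=11 → Machine 1 (load: 25+11=36)
  J=10 → Machine 1 (load: 36+10=46)
  J=10 → Machine 1 (load: 46+10=56)
Machine loads: [56, 47]
Makespan = max = 56 time units


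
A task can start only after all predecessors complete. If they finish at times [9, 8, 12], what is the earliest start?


ES = max of all predecessor completion times
Predecessors: [9, 8, 12]
ES = max(9, 8, 12)
= 12


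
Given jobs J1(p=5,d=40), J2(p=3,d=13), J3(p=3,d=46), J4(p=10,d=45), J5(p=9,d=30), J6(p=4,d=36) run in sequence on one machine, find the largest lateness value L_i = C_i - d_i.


Lateness per job (L = C - d):
  J1: C=5, d=40, L=-35
  J2: C=8, d=13, L=-5
  J3: C=11, d=46, L=-35
  J4: C=21, d=45, L=-24
  J5: C=30, d=30, L=0
  J6: C=34, d=36, L=-2
Lmax = max(-35, -5, -35, -24, 0, -2)
= 0


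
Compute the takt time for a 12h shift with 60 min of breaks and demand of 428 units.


Available = 12×60 - 60 = 660 min
Takt time = 660 / 428
= 1.54 min/unit


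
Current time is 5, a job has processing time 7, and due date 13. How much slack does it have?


Slack = due - current_time - processing
= 13 - 5 - 7
= 1


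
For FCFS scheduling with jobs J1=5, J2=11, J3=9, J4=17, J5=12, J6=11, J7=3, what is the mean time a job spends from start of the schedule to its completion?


Completion times:
  J1: completes at 5
  J2: completes at 16
  J3: completes at 25
  J4: completes at 42
  J5: completes at 54
  J6: completes at 65
  J7: completes at 68
Sum = 275
Average = 275/7
= 39.29


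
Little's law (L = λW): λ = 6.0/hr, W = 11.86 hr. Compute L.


Little's law: L = λ × W
= 6.0 × 11.86
= 71.16


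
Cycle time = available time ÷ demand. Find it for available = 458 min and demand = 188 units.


Cycle time = available time / demand
= 458 / 188
= 2.44 min/unit


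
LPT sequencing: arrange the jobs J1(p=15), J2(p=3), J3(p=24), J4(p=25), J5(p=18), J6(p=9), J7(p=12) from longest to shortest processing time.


LPT: sort by longest processing time first
  J4: p=25
  J3: p=24
  J5: p=18
  J1: p=15
  J7: p=12
  J6: p=9
  J2: p=3
Order: J4 → J3 → J5 → J1 → J7 → J6 → J2


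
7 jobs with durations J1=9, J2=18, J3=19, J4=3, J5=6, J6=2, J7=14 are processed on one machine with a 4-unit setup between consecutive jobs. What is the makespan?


Makespan = Σ processing + (n-1) × setup
= (9 + 18 + 19 + 3 + 6 + 2 + 14) + (7-1)×4
= 71 + 24
= 95 time units


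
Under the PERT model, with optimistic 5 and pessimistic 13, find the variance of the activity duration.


σ² = ((p - o) / 6)² = (p - o)² / 36
= (13 - 5)² / 36
= 8² / 36
= 64 / 36
= 1.7778


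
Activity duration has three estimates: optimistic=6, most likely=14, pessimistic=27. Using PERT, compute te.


te = (o + 4m + p) / 6
= (6 + 4×14 + 27) / 6
= (6 + 56 + 27) / 6
= 89 / 6
= 14.83


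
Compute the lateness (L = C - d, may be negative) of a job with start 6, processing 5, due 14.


Completion = 6 + 5 = 11
Lateness = C - d = 11 - 14
= -3


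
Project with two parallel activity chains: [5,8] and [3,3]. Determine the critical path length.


Path A: 5 + 8 = 13
Path B: 3 + 3 = 6
Critical path = longest = max(13, 6)
= 13 (Path A)


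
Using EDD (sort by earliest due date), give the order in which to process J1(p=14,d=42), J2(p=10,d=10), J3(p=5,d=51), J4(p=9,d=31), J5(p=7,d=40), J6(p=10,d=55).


EDD: sort by earliest due date
  J2: d=10, p=10
  J4: d=31, p=9
  J5: d=40, p=7
  J1: d=42, p=14
  J3: d=51, p=5
  J6: d=55, p=10
Order: J2 → J4 → J5 → J1 → J3 → J6


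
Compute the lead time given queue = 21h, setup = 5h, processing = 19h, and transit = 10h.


Lead time = queue + setup + processing + transit
= 21 + 5 + 19 + 10
= 55 hours


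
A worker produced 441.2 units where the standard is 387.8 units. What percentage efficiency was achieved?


Efficiency = (actual / standard) × 100
= (441.2 / 387.8) × 100
= 113.8%


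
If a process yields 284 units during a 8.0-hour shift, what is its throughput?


Throughput = units / time
= 284 / 8.0
= 35.5 units/hour


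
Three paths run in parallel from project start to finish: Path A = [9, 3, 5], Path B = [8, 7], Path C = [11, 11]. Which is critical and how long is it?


Path A: 9 + 3 + 5 = 17
Path B: 8 + 7 = 15
Path C: 11 + 11 = 22
Critical path = longest = max(17, 15, 22)
= 22 (Path C)


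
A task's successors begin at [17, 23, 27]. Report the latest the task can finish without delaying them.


LF = min of all successor start times
Successors start at: [17, 23, 27]
LF = min(17, 23, 27)
= 17


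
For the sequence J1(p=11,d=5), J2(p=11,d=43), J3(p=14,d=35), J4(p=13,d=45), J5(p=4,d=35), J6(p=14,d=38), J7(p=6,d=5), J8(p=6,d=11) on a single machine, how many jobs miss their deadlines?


Completion vs due date:
  J1: C=11, d=5 → TARDY
  J2: C=22, d=43 → on time
  J3: C=36, d=35 → TARDY
  J4: C=49, d=45 → TARDY
  J5: C=53, d=35 → TARDY
  J6: C=67, d=38 → TARDY
  J7: C=73, d=5 → TARDY
  J8: C=79, d=11 → TARDY
Tardy jobs: J1, J3, J4, J5, J6, J7, J8
Count = 7


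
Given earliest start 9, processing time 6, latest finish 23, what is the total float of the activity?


EF = ES + duration = 9 + 6 = 15
LS = LF - duration = 23 - 6 = 17
Total Float = LF - EF = 23 - 15
(or LS - ES = 17 - 9)
= 8


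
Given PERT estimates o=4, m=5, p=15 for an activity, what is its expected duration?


te = (o + 4m + p) / 6
= (4 + 4×5 + 15) / 6
= (4 + 20 + 15) / 6
= 39 / 6
= 6.50


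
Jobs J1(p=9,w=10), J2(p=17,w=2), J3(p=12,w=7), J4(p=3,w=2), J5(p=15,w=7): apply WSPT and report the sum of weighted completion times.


WSPT order (by p/w): J1 → J4 → J3 → J5 → J2
  J1: C=9, w·C=10×9=90
  J4: C=12, w·C=2×12=24
  J3: C=24, w·C=7×24=168
  J5: C=39, w·C=7×39=273
  J2: C=56, w·C=2×56=112
Σ w·C = 667
= 667


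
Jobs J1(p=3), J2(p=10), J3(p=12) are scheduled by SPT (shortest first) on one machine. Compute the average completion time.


SPT order: J1 → J2 → J3
Completion times:
  J1: C=3
  J2: C=13
  J3: C=25
Sum = 41, n = 3
Mean flow = 41/3
= 13.67


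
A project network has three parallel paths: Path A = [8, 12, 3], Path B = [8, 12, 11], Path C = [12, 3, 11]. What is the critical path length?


Path A: 8 + 12 + 3 = 23
Path B: 8 + 12 + 11 = 31
Path C: 12 + 3 + 11 = 26
Critical path = longest = max(23, 31, 26)
= 31 (Path B)


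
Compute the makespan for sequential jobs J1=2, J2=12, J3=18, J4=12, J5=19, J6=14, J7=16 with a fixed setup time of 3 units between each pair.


Makespan = Σ processing + (n-1) × setup
= (2 + 12 + 18 + 12 + 19 + 14 + 16) + (7-1)×3
= 93 + 18
= 111 time units


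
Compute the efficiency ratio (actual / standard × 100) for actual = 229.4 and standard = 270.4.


Efficiency = (actual / standard) × 100
= (229.4 / 270.4) × 100
= 84.8%


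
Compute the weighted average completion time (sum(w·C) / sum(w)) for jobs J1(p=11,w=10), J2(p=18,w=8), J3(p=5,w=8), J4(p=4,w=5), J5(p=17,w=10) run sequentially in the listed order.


Completion times:
  J1: C=11, w×C=10×11=110
  J2: C=29, w×C=8×29=232
  J3: C=34, w×C=8×34=272
  J4: C=38, w×C=5×38=190
  J5: C=55, w×C=10×55=550
Sum w×C = 1354
Sum w = 41
Weighted avg = 1354/41
= 33.02


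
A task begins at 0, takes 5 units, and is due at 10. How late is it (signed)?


Completion = 0 + 5 = 5
Lateness = C - d = 5 - 10
= -5


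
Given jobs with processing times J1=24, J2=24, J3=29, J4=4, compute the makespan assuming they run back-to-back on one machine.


Sequential makespan: sum all processing times
= 24 + 24 + 29 + 4
= 81 time units


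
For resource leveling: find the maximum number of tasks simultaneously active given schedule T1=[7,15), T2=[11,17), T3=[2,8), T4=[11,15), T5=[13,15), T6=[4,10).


Check each time point for overlaps:
  t=13: 4 tasks active (T1, T2, T4, T5)
Max concurrent = 4


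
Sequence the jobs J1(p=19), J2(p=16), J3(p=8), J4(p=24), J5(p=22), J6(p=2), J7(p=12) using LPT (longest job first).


LPT: sort by longest processing time first
  J4: p=24
  J5: p=22
  J1: p=19
  J2: p=16
  J7: p=12
  J3: p=8
  J6: p=2
Order: J4 → J5 → J1 → J2 → J7 → J3 → J6


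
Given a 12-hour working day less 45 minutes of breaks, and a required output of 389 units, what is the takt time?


Available = 12×60 - 45 = 675 min
Takt time = 675 / 389
= 1.74 min/unit


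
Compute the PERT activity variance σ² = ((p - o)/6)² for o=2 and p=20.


σ² = ((p - o) / 6)² = (p - o)² / 36
= (20 - 2)² / 36
= 18² / 36
= 324 / 36
= 9.0000


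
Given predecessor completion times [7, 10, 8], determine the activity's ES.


ES = max of all predecessor completion times
Predecessors: [7, 10, 8]
ES = max(7, 10, 8)
= 10


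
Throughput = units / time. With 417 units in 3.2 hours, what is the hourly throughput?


Throughput = units / time
= 417 / 3.2
= 130.3 units/hour


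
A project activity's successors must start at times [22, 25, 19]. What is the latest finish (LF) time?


LF = min of all successor start times
Successors start at: [22, 25, 19]
LF = min(22, 25, 19)
= 19


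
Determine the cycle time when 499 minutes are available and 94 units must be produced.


Cycle time = available time / demand
= 499 / 94
= 5.31 min/unit


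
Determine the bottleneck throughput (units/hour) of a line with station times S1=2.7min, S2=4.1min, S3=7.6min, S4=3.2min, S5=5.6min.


Bottleneck = longest station time
Station times: [2.7, 4.1, 7.6, 3.2, 5.6]
Max = 7.6 min
Rate = 60 / 7.6
= 7.89 units/hour (bottleneck: 7.6min)


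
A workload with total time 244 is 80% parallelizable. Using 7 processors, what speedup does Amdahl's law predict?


Amdahl's law: T_p = T × ((1-p) + p/N)
= 244 × ((1-0.8) + 0.8/7)
= 244 × (0.20 + 0.1143)
= 244 × 0.3143
= 76.69
Speedup = 244/76.69
= 3.18×


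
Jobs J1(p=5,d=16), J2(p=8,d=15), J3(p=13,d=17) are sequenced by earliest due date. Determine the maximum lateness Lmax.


EDD order: J2 → J1 → J3
Completion and lateness:
  J2: C=8, d=15, L=8-15=-7
  J1: C=13, d=16, L=13-16=-3
  J3: C=26, d=17, L=26-17=9
Lmax = max(-7, -3, 9)
= 9


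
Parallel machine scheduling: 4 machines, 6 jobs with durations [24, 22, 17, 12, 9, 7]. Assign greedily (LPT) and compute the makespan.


Jobs (LPT sorted): [24, 22, 17, 12, 9, 7]
Machines: 4
  J=24 → Machine 1 (load: 0+24=24)
  J=22 → Machine 2 (load: 0+22=22)
  J=17 → Machine 3 (load: 0+17=17)
  J=12 → Machine 4 (load: 0+12=12)
  J=9 → Machine 4 (load: 12+9=21)
  J=7 → Machine 3 (load: 17+7=24)
Machine loads: [24, 22, 24, 21]
Makespan = max = 24 time units


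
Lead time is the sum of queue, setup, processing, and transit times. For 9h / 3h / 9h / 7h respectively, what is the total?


Lead time = queue + setup + processing + transit
= 9 + 3 + 9 + 7
= 28 hours


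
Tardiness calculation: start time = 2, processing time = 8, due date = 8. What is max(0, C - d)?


Completion = start + processing = 2 + 8 = 10
Tardiness = max(0, C - d) = max(0, 10 - 8)
= max(0, 2)
= 2


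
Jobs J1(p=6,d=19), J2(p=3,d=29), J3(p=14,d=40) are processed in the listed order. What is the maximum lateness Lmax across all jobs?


Lateness per job (L = C - d):
  J1: C=6, d=19, L=-13
  J2: C=9, d=29, L=-20
  J3: C=23, d=40, L=-17
Lmax = max(-13, -20, -17)
= -13


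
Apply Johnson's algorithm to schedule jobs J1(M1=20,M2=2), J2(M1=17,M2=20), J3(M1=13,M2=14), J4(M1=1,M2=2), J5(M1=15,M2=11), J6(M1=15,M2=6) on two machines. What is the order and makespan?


Johnson's rule:
Group 1 (M1≤M2, sort by M1): ['J4', 'J3', 'J2']
Group 2 (M1>M2, sort desc M2): ['J5', 'J6', 'J1']
Sequence: J4 → J3 → J2 → J5 → J6 → J1
Makespan calculation:
  J4: M1 done=1, M2 done=3
  J3: M1 done=14, M2 done=28
  J2: M1 done=31, M2 done=51
  J5: M1 done=46, M2 done=62
  J6: M1 done=61, M2 done=68
  J1: M1 done=81, M2 done=83
= Sequence: J4 → J3 → J2 → J5 → J6 → J1, Makespan: 83


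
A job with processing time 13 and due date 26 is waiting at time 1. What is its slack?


Slack = due - current_time - processing
= 26 - 1 - 13
= 12


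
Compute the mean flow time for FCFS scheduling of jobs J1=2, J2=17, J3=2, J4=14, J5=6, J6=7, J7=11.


Completion times:
  J1: completes at 2
  J2: completes at 19
  J3: completes at 21
  J4: completes at 35
  J5: completes at 41
  J6: completes at 48
  J7: completes at 59
Sum = 225
Average = 225/7
= 32.14


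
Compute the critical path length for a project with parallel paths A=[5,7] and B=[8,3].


Path A: 5 + 7 = 12
Path B: 8 + 3 = 11
Critical path = longest = max(12, 11)
= 12 (Path A)


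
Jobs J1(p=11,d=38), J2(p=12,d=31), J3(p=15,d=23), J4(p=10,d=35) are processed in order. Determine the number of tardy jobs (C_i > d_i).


Completion vs due date:
  J1: C=11, d=38 → on time
  J2: C=23, d=31 → on time
  J3: C=38, d=23 → TARDY
  J4: C=48, d=35 → TARDY
Tardy jobs: J3, J4
Count = 2


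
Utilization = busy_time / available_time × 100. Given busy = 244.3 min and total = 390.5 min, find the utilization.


Utilization = busy / total × 100
= 244.3 / 390.5 × 100
= 62.6%


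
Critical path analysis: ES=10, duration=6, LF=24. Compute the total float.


EF = ES + duration = 10 + 6 = 16
LS = LF - duration = 24 - 6 = 18
Total Float = LF - EF = 24 - 16
(or LS - ES = 18 - 10)
= 8


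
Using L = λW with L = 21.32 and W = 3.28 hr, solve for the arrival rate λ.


Little's law: L = λW → λ = L / W
= 21.32 / 3.28
= 6.50 per hour


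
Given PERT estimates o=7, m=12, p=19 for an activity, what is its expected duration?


te = (o + 4m + p) / 6
= (7 + 4×12 + 19) / 6
= (7 + 48 + 19) / 6
= 74 / 6
= 12.33


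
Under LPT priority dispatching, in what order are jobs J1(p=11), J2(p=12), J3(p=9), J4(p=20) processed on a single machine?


LPT: sort by longest processing time first
  J4: p=20
  J2: p=12
  J1: p=11
  J3: p=9
Order: J4 → J2 → J1 → J3


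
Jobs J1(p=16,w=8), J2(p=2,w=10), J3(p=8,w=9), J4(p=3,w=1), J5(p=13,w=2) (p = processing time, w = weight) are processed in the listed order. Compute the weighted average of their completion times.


Completion times:
  J1: C=16, w×C=8×16=128
  J2: C=18, w×C=10×18=180
  J3: C=26, w×C=9×26=234
  J4: C=29, w×C=1×29=29
  J5: C=42, w×C=2×42=84
Sum w×C = 655
Sum w = 30
Weighted avg = 655/30
= 21.83


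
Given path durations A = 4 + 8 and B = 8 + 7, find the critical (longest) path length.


Path A: 4 + 8 = 12
Path B: 8 + 7 = 15
Critical path = longest = max(12, 15)
= 15 (Path B)


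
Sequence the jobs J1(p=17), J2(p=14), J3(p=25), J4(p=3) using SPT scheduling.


SPT: sort by shortest processing time
  J4: p=3
  J2: p=14
  J1: p=17
  J3: p=25
Order: J4 → J2 → J1 → J3


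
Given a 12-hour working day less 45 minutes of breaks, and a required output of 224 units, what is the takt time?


Available = 12×60 - 45 = 675 min
Takt time = 675 / 224
= 3.01 min/unit


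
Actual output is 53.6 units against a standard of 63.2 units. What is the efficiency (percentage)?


Efficiency = (actual / standard) × 100
= (53.6 / 63.2) × 100
= 84.8%


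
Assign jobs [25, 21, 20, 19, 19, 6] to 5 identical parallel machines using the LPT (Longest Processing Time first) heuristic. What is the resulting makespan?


Jobs (LPT sorted): [25, 21, 20, 19, 19, 6]
Machines: 5
  J=25 → Machine 1 (load: 0+25=25)
  J=21 → Machine 2 (load: 0+21=21)
  J=20 → Machine 3 (load: 0+20=20)
  J=19 → Machine 4 (load: 0+19=19)
  J=19 → Machine 5 (load: 0+19=19)
  J=6 → Machine 4 (load: 19+6=25)
Machine loads: [25, 21, 20, 25, 19]
Makespan = max = 25 time units


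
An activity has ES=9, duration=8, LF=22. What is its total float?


EF = ES + duration = 9 + 8 = 17
LS = LF - duration = 22 - 8 = 14
Total Float = LF - EF = 22 - 17
(or LS - ES = 14 - 9)
= 5


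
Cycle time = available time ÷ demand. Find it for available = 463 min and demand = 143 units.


Cycle time = available time / demand
= 463 / 143
= 3.24 min/unit


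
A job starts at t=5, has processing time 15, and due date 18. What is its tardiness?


Completion = start + processing = 5 + 15 = 20
Tardiness = max(0, C - d) = max(0, 20 - 18)
= max(0, 2)
= 2


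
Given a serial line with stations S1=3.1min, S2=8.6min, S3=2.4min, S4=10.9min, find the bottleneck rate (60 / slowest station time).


Bottleneck = longest station time
Station times: [3.1, 8.6, 2.4, 10.9]
Max = 10.9 min
Rate = 60 / 10.9
= 5.50 units/hour (bottleneck: 10.9min)


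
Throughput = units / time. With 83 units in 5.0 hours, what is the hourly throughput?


Throughput = units / time
= 83 / 5.0
= 16.6 units/hour


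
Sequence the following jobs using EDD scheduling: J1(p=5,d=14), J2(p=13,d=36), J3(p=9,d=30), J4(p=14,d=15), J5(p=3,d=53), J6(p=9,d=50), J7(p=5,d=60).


EDD: sort by earliest due date
  J1: d=14, p=5
  J4: d=15, p=14
  J3: d=30, p=9
  J2: d=36, p=13
  J6: d=50, p=9
  J5: d=53, p=3
  J7: d=60, p=5
Order: J1 → J4 → J3 → J2 → J6 → J5 → J7


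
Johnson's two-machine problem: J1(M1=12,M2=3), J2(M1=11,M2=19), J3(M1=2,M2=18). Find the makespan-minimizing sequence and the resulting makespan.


Johnson's rule:
Group 1 (M1≤M2, sort by M1): ['J3', 'J2']
Group 2 (M1>M2, sort desc M2): ['J1']
Sequence: J3 → J2 → J1
Makespan calculation:
  J3: M1 done=2, M2 done=20
  J2: M1 done=13, M2 done=39
  J1: M1 done=25, M2 done=42
= Sequence: J3 → J2 → J1, Makespan: 42
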